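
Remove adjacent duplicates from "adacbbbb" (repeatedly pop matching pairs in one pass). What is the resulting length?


Input: adacbbbb
Stack-based adjacent duplicate removal:
  Read 'a': push. Stack: a
  Read 'd': push. Stack: ad
  Read 'a': push. Stack: ada
  Read 'c': push. Stack: adac
  Read 'b': push. Stack: adacb
  Read 'b': matches stack top 'b' => pop. Stack: adac
  Read 'b': push. Stack: adacb
  Read 'b': matches stack top 'b' => pop. Stack: adac
Final stack: "adac" (length 4)

4


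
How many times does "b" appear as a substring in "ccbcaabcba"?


Searching for "b" in "ccbcaabcba"
Scanning each position:
  Position 0: "c" => no
  Position 1: "c" => no
  Position 2: "b" => MATCH
  Position 3: "c" => no
  Position 4: "a" => no
  Position 5: "a" => no
  Position 6: "b" => MATCH
  Position 7: "c" => no
  Position 8: "b" => MATCH
  Position 9: "a" => no
Total occurrences: 3

3


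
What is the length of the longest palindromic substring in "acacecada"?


Input: "acacecada"
Checking substrings for palindromes:
  [2:7] "aceca" (len 5) => palindrome
  [0:3] "aca" (len 3) => palindrome
  [1:4] "cac" (len 3) => palindrome
  [3:6] "cec" (len 3) => palindrome
  [6:9] "ada" (len 3) => palindrome
Longest palindromic substring: "aceca" with length 5

5


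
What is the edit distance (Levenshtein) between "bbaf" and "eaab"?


Computing edit distance: "bbaf" -> "eaab"
DP table:
           e    a    a    b
      0    1    2    3    4
  b   1    1    2    3    3
  b   2    2    2    3    3
  a   3    3    2    2    3
  f   4    4    3    3    3
Edit distance = dp[4][4] = 3

3


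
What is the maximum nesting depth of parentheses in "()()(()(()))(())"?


Input: "()()(()(()))(())"
Tracking depth:
  Position 0 '(': depth becomes 1
  Position 1 ')': depth becomes 0
  Position 2 '(': depth becomes 1
  Position 3 ')': depth becomes 0
  Position 4 '(': depth becomes 1
  Position 5 '(': depth becomes 2
  Position 6 ')': depth becomes 1
  Position 7 '(': depth becomes 2
  Position 8 '(': depth becomes 3
  Position 9 ')': depth becomes 2
  Position 10 ')': depth becomes 1
  Position 11 ')': depth becomes 0
  Position 12 '(': depth becomes 1
  Position 13 '(': depth becomes 2
  Position 14 ')': depth becomes 1
  Position 15 ')': depth becomes 0
Maximum depth reached: 3

3


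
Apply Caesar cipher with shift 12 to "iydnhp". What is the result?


Caesar cipher: shift "iydnhp" by 12
  'i' (pos 8) + 12 = pos 20 = 'u'
  'y' (pos 24) + 12 = pos 10 = 'k'
  'd' (pos 3) + 12 = pos 15 = 'p'
  'n' (pos 13) + 12 = pos 25 = 'z'
  'h' (pos 7) + 12 = pos 19 = 't'
  'p' (pos 15) + 12 = pos 1 = 'b'
Result: ukpztb

ukpztb


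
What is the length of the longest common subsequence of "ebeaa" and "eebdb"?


LCS of "ebeaa" and "eebdb"
DP table:
           e    e    b    d    b
      0    0    0    0    0    0
  e   0    1    1    1    1    1
  b   0    1    1    2    2    2
  e   0    1    2    2    2    2
  a   0    1    2    2    2    2
  a   0    1    2    2    2    2
LCS length = dp[5][5] = 2

2


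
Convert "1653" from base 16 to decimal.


Input: "1653" in base 16
Positional expansion:
  Digit '1' (value 1) x 16^3 = 4096
  Digit '6' (value 6) x 16^2 = 1536
  Digit '5' (value 5) x 16^1 = 80
  Digit '3' (value 3) x 16^0 = 3
Sum = 5715

5715


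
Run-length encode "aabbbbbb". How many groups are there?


Input: aabbbbbb
Scanning for consecutive runs:
  Group 1: 'a' x 2 (positions 0-1)
  Group 2: 'b' x 6 (positions 2-7)
Total groups: 2

2


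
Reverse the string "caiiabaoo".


Input: caiiabaoo
Reading characters right to left:
  Position 8: 'o'
  Position 7: 'o'
  Position 6: 'a'
  Position 5: 'b'
  Position 4: 'a'
  Position 3: 'i'
  Position 2: 'i'
  Position 1: 'a'
  Position 0: 'c'
Reversed: ooabaiiac

ooabaiiac


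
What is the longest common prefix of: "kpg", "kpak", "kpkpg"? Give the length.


Words: kpg, kpak, kpkpg
  Position 0: all 'k' => match
  Position 1: all 'p' => match
  Position 2: ('g', 'a', 'k') => mismatch, stop
LCP = "kp" (length 2)

2


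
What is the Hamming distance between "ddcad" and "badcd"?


Comparing "ddcad" and "badcd" position by position:
  Position 0: 'd' vs 'b' => differ
  Position 1: 'd' vs 'a' => differ
  Position 2: 'c' vs 'd' => differ
  Position 3: 'a' vs 'c' => differ
  Position 4: 'd' vs 'd' => same
Total differences (Hamming distance): 4

4


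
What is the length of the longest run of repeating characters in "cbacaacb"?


Input: "cbacaacb"
Scanning for longest run:
  Position 1 ('b'): new char, reset run to 1
  Position 2 ('a'): new char, reset run to 1
  Position 3 ('c'): new char, reset run to 1
  Position 4 ('a'): new char, reset run to 1
  Position 5 ('a'): continues run of 'a', length=2
  Position 6 ('c'): new char, reset run to 1
  Position 7 ('b'): new char, reset run to 1
Longest run: 'a' with length 2

2


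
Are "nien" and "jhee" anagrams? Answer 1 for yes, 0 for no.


Strings: "nien", "jhee"
Sorted first:  einn
Sorted second: eehj
Differ at position 1: 'i' vs 'e' => not anagrams

0


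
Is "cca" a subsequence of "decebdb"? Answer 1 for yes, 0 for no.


Check if "cca" is a subsequence of "decebdb"
Greedy scan:
  Position 0 ('d'): no match needed
  Position 1 ('e'): no match needed
  Position 2 ('c'): matches sub[0] = 'c'
  Position 3 ('e'): no match needed
  Position 4 ('b'): no match needed
  Position 5 ('d'): no match needed
  Position 6 ('b'): no match needed
Only matched 1/3 characters => not a subsequence

0


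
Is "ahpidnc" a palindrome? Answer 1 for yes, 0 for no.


Input: ahpidnc
Reversed: cndipha
  Compare pos 0 ('a') with pos 6 ('c'): MISMATCH
  Compare pos 1 ('h') with pos 5 ('n'): MISMATCH
  Compare pos 2 ('p') with pos 4 ('d'): MISMATCH
Result: not a palindrome

0


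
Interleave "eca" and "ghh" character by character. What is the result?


Interleaving "eca" and "ghh":
  Position 0: 'e' from first, 'g' from second => "eg"
  Position 1: 'c' from first, 'h' from second => "ch"
  Position 2: 'a' from first, 'h' from second => "ah"
Result: egchah

egchah


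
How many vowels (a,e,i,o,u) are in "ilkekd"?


Input: ilkekd
Checking each character:
  'i' at position 0: vowel (running total: 1)
  'l' at position 1: consonant
  'k' at position 2: consonant
  'e' at position 3: vowel (running total: 2)
  'k' at position 4: consonant
  'd' at position 5: consonant
Total vowels: 2

2


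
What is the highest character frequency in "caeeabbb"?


Input: caeeabbb
Character counts:
  'a': 2
  'b': 3
  'c': 1
  'e': 2
Maximum frequency: 3

3


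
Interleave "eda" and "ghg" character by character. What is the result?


Interleaving "eda" and "ghg":
  Position 0: 'e' from first, 'g' from second => "eg"
  Position 1: 'd' from first, 'h' from second => "dh"
  Position 2: 'a' from first, 'g' from second => "ag"
Result: egdhag

egdhag


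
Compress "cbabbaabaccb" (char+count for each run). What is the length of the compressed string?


Input: cbabbaabaccb
Runs:
  'c' x 1 => "c1"
  'b' x 1 => "b1"
  'a' x 1 => "a1"
  'b' x 2 => "b2"
  'a' x 2 => "a2"
  'b' x 1 => "b1"
  'a' x 1 => "a1"
  'c' x 2 => "c2"
  'b' x 1 => "b1"
Compressed: "c1b1a1b2a2b1a1c2b1"
Compressed length: 18

18


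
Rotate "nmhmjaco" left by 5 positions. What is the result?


Input: "nmhmjaco", rotate left by 5
First 5 characters: "nmhmj"
Remaining characters: "aco"
Concatenate remaining + first: "aco" + "nmhmj" = "aconmhmj"

aconmhmj


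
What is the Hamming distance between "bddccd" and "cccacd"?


Comparing "bddccd" and "cccacd" position by position:
  Position 0: 'b' vs 'c' => differ
  Position 1: 'd' vs 'c' => differ
  Position 2: 'd' vs 'c' => differ
  Position 3: 'c' vs 'a' => differ
  Position 4: 'c' vs 'c' => same
  Position 5: 'd' vs 'd' => same
Total differences (Hamming distance): 4

4


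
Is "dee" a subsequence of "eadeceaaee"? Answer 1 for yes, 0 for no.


Check if "dee" is a subsequence of "eadeceaaee"
Greedy scan:
  Position 0 ('e'): no match needed
  Position 1 ('a'): no match needed
  Position 2 ('d'): matches sub[0] = 'd'
  Position 3 ('e'): matches sub[1] = 'e'
  Position 4 ('c'): no match needed
  Position 5 ('e'): matches sub[2] = 'e'
  Position 6 ('a'): no match needed
  Position 7 ('a'): no match needed
  Position 8 ('e'): no match needed
  Position 9 ('e'): no match needed
All 3 characters matched => is a subsequence

1


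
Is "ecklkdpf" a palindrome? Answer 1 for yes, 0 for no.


Input: ecklkdpf
Reversed: fpdklkce
  Compare pos 0 ('e') with pos 7 ('f'): MISMATCH
  Compare pos 1 ('c') with pos 6 ('p'): MISMATCH
  Compare pos 2 ('k') with pos 5 ('d'): MISMATCH
  Compare pos 3 ('l') with pos 4 ('k'): MISMATCH
Result: not a palindrome

0


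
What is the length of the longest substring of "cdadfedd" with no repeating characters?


Input: "cdadfedd"
Sliding window (track last position of each char):
  Position 0 ('c'): window [0,0] length 1 -- new best
  Position 1 ('d'): window [0,1] length 2 -- new best
  Position 2 ('a'): window [0,2] length 3 -- new best
  Position 3 ('d'): repeat (last at 1), move window start to 2
  Position 3 ('d'): window [2,3] length 2
  Position 4 ('f'): window [2,4] length 3
  Position 5 ('e'): window [2,5] length 4 -- new best
  Position 6 ('d'): repeat (last at 3), move window start to 4
  Position 6 ('d'): window [4,6] length 3
  Position 7 ('d'): repeat (last at 6), move window start to 7
  Position 7 ('d'): window [7,7] length 1
Longest substring with no repeats: "adfe" with length 4

4


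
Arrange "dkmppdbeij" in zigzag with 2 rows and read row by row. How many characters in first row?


Zigzag "dkmppdbeij" into 2 rows:
Placing characters:
  'd' => row 0
  'k' => row 1
  'm' => row 0
  'p' => row 1
  'p' => row 0
  'd' => row 1
  'b' => row 0
  'e' => row 1
  'i' => row 0
  'j' => row 1
Rows:
  Row 0: "dmpbi"
  Row 1: "kpdej"
First row length: 5

5


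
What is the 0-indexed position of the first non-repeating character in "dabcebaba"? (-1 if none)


Input: dabcebaba
Character frequencies:
  'a': 3
  'b': 3
  'c': 1
  'd': 1
  'e': 1
Scanning left to right for freq == 1:
  Position 0 ('d'): unique! => answer = 0

0


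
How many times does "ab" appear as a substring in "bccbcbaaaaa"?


Searching for "ab" in "bccbcbaaaaa"
Scanning each position:
  Position 0: "bc" => no
  Position 1: "cc" => no
  Position 2: "cb" => no
  Position 3: "bc" => no
  Position 4: "cb" => no
  Position 5: "ba" => no
  Position 6: "aa" => no
  Position 7: "aa" => no
  Position 8: "aa" => no
  Position 9: "aa" => no
Total occurrences: 0

0


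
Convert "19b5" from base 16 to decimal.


Input: "19b5" in base 16
Positional expansion:
  Digit '1' (value 1) x 16^3 = 4096
  Digit '9' (value 9) x 16^2 = 2304
  Digit 'b' (value 11) x 16^1 = 176
  Digit '5' (value 5) x 16^0 = 5
Sum = 6581

6581


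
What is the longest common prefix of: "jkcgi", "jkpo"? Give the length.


Words: jkcgi, jkpo
  Position 0: all 'j' => match
  Position 1: all 'k' => match
  Position 2: ('c', 'p') => mismatch, stop
LCP = "jk" (length 2)

2


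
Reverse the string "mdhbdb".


Input: mdhbdb
Reading characters right to left:
  Position 5: 'b'
  Position 4: 'd'
  Position 3: 'b'
  Position 2: 'h'
  Position 1: 'd'
  Position 0: 'm'
Reversed: bdbhdm

bdbhdm


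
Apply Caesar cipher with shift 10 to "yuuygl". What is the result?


Caesar cipher: shift "yuuygl" by 10
  'y' (pos 24) + 10 = pos 8 = 'i'
  'u' (pos 20) + 10 = pos 4 = 'e'
  'u' (pos 20) + 10 = pos 4 = 'e'
  'y' (pos 24) + 10 = pos 8 = 'i'
  'g' (pos 6) + 10 = pos 16 = 'q'
  'l' (pos 11) + 10 = pos 21 = 'v'
Result: ieeiqv

ieeiqv


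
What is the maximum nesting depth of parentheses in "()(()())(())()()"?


Input: "()(()())(())()()"
Tracking depth:
  Position 0 '(': depth becomes 1
  Position 1 ')': depth becomes 0
  Position 2 '(': depth becomes 1
  Position 3 '(': depth becomes 2
  Position 4 ')': depth becomes 1
  Position 5 '(': depth becomes 2
  Position 6 ')': depth becomes 1
  Position 7 ')': depth becomes 0
  Position 8 '(': depth becomes 1
  Position 9 '(': depth becomes 2
  Position 10 ')': depth becomes 1
  Position 11 ')': depth becomes 0
  Position 12 '(': depth becomes 1
  Position 13 ')': depth becomes 0
  Position 14 '(': depth becomes 1
  Position 15 ')': depth becomes 0
Maximum depth reached: 2

2


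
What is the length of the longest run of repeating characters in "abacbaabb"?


Input: "abacbaabb"
Scanning for longest run:
  Position 1 ('b'): new char, reset run to 1
  Position 2 ('a'): new char, reset run to 1
  Position 3 ('c'): new char, reset run to 1
  Position 4 ('b'): new char, reset run to 1
  Position 5 ('a'): new char, reset run to 1
  Position 6 ('a'): continues run of 'a', length=2
  Position 7 ('b'): new char, reset run to 1
  Position 8 ('b'): continues run of 'b', length=2
Longest run: 'a' with length 2

2


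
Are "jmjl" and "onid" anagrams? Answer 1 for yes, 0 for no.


Strings: "jmjl", "onid"
Sorted first:  jjlm
Sorted second: dino
Differ at position 0: 'j' vs 'd' => not anagrams

0


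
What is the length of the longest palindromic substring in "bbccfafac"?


Input: "bbccfafac"
Checking substrings for palindromes:
  [4:7] "faf" (len 3) => palindrome
  [5:8] "afa" (len 3) => palindrome
  [0:2] "bb" (len 2) => palindrome
  [2:4] "cc" (len 2) => palindrome
Longest palindromic substring: "faf" with length 3

3


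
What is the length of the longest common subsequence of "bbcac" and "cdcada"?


LCS of "bbcac" and "cdcada"
DP table:
           c    d    c    a    d    a
      0    0    0    0    0    0    0
  b   0    0    0    0    0    0    0
  b   0    0    0    0    0    0    0
  c   0    1    1    1    1    1    1
  a   0    1    1    1    2    2    2
  c   0    1    1    2    2    2    2
LCS length = dp[5][6] = 2

2


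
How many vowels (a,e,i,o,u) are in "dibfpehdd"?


Input: dibfpehdd
Checking each character:
  'd' at position 0: consonant
  'i' at position 1: vowel (running total: 1)
  'b' at position 2: consonant
  'f' at position 3: consonant
  'p' at position 4: consonant
  'e' at position 5: vowel (running total: 2)
  'h' at position 6: consonant
  'd' at position 7: consonant
  'd' at position 8: consonant
Total vowels: 2

2


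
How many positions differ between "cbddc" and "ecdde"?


Comparing "cbddc" and "ecdde" position by position:
  Position 0: 'c' vs 'e' => DIFFER
  Position 1: 'b' vs 'c' => DIFFER
  Position 2: 'd' vs 'd' => same
  Position 3: 'd' vs 'd' => same
  Position 4: 'c' vs 'e' => DIFFER
Positions that differ: 3

3


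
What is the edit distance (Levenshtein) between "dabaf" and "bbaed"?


Computing edit distance: "dabaf" -> "bbaed"
DP table:
           b    b    a    e    d
      0    1    2    3    4    5
  d   1    1    2    3    4    4
  a   2    2    2    2    3    4
  b   3    2    2    3    3    4
  a   4    3    3    2    3    4
  f   5    4    4    3    3    4
Edit distance = dp[5][5] = 4

4


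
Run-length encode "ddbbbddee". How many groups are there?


Input: ddbbbddee
Scanning for consecutive runs:
  Group 1: 'd' x 2 (positions 0-1)
  Group 2: 'b' x 3 (positions 2-4)
  Group 3: 'd' x 2 (positions 5-6)
  Group 4: 'e' x 2 (positions 7-8)
Total groups: 4

4


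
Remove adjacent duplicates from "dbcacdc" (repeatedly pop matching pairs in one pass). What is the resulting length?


Input: dbcacdc
Stack-based adjacent duplicate removal:
  Read 'd': push. Stack: d
  Read 'b': push. Stack: db
  Read 'c': push. Stack: dbc
  Read 'a': push. Stack: dbca
  Read 'c': push. Stack: dbcac
  Read 'd': push. Stack: dbcacd
  Read 'c': push. Stack: dbcacdc
Final stack: "dbcacdc" (length 7)

7


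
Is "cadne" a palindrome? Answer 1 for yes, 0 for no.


Input: cadne
Reversed: endac
  Compare pos 0 ('c') with pos 4 ('e'): MISMATCH
  Compare pos 1 ('a') with pos 3 ('n'): MISMATCH
Result: not a palindrome

0


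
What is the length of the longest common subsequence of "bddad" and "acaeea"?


LCS of "bddad" and "acaeea"
DP table:
           a    c    a    e    e    a
      0    0    0    0    0    0    0
  b   0    0    0    0    0    0    0
  d   0    0    0    0    0    0    0
  d   0    0    0    0    0    0    0
  a   0    1    1    1    1    1    1
  d   0    1    1    1    1    1    1
LCS length = dp[5][6] = 1

1


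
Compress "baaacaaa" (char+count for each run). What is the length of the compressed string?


Input: baaacaaa
Runs:
  'b' x 1 => "b1"
  'a' x 3 => "a3"
  'c' x 1 => "c1"
  'a' x 3 => "a3"
Compressed: "b1a3c1a3"
Compressed length: 8

8


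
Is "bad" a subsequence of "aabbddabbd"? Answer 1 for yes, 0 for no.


Check if "bad" is a subsequence of "aabbddabbd"
Greedy scan:
  Position 0 ('a'): no match needed
  Position 1 ('a'): no match needed
  Position 2 ('b'): matches sub[0] = 'b'
  Position 3 ('b'): no match needed
  Position 4 ('d'): no match needed
  Position 5 ('d'): no match needed
  Position 6 ('a'): matches sub[1] = 'a'
  Position 7 ('b'): no match needed
  Position 8 ('b'): no match needed
  Position 9 ('d'): matches sub[2] = 'd'
All 3 characters matched => is a subsequence

1


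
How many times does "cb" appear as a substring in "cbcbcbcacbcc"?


Searching for "cb" in "cbcbcbcacbcc"
Scanning each position:
  Position 0: "cb" => MATCH
  Position 1: "bc" => no
  Position 2: "cb" => MATCH
  Position 3: "bc" => no
  Position 4: "cb" => MATCH
  Position 5: "bc" => no
  Position 6: "ca" => no
  Position 7: "ac" => no
  Position 8: "cb" => MATCH
  Position 9: "bc" => no
  Position 10: "cc" => no
Total occurrences: 4

4


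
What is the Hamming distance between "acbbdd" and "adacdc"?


Comparing "acbbdd" and "adacdc" position by position:
  Position 0: 'a' vs 'a' => same
  Position 1: 'c' vs 'd' => differ
  Position 2: 'b' vs 'a' => differ
  Position 3: 'b' vs 'c' => differ
  Position 4: 'd' vs 'd' => same
  Position 5: 'd' vs 'c' => differ
Total differences (Hamming distance): 4

4


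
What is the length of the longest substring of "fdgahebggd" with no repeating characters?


Input: "fdgahebggd"
Sliding window (track last position of each char):
  Position 0 ('f'): window [0,0] length 1 -- new best
  Position 1 ('d'): window [0,1] length 2 -- new best
  Position 2 ('g'): window [0,2] length 3 -- new best
  Position 3 ('a'): window [0,3] length 4 -- new best
  Position 4 ('h'): window [0,4] length 5 -- new best
  Position 5 ('e'): window [0,5] length 6 -- new best
  Position 6 ('b'): window [0,6] length 7 -- new best
  Position 7 ('g'): repeat (last at 2), move window start to 3
  Position 7 ('g'): window [3,7] length 5
  Position 8 ('g'): repeat (last at 7), move window start to 8
  Position 8 ('g'): window [8,8] length 1
  Position 9 ('d'): window [8,9] length 2
Longest substring with no repeats: "fdgaheb" with length 7

7


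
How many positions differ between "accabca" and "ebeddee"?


Comparing "accabca" and "ebeddee" position by position:
  Position 0: 'a' vs 'e' => DIFFER
  Position 1: 'c' vs 'b' => DIFFER
  Position 2: 'c' vs 'e' => DIFFER
  Position 3: 'a' vs 'd' => DIFFER
  Position 4: 'b' vs 'd' => DIFFER
  Position 5: 'c' vs 'e' => DIFFER
  Position 6: 'a' vs 'e' => DIFFER
Positions that differ: 7

7


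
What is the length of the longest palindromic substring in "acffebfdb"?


Input: "acffebfdb"
Checking substrings for palindromes:
  [2:4] "ff" (len 2) => palindrome
Longest palindromic substring: "ff" with length 2

2


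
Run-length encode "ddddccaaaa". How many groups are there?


Input: ddddccaaaa
Scanning for consecutive runs:
  Group 1: 'd' x 4 (positions 0-3)
  Group 2: 'c' x 2 (positions 4-5)
  Group 3: 'a' x 4 (positions 6-9)
Total groups: 3

3


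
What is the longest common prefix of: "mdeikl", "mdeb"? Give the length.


Words: mdeikl, mdeb
  Position 0: all 'm' => match
  Position 1: all 'd' => match
  Position 2: all 'e' => match
  Position 3: ('i', 'b') => mismatch, stop
LCP = "mde" (length 3)

3


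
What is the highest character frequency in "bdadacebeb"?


Input: bdadacebeb
Character counts:
  'a': 2
  'b': 3
  'c': 1
  'd': 2
  'e': 2
Maximum frequency: 3

3


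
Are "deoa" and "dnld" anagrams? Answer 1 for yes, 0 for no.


Strings: "deoa", "dnld"
Sorted first:  adeo
Sorted second: ddln
Differ at position 0: 'a' vs 'd' => not anagrams

0


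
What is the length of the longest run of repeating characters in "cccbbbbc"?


Input: "cccbbbbc"
Scanning for longest run:
  Position 1 ('c'): continues run of 'c', length=2
  Position 2 ('c'): continues run of 'c', length=3
  Position 3 ('b'): new char, reset run to 1
  Position 4 ('b'): continues run of 'b', length=2
  Position 5 ('b'): continues run of 'b', length=3
  Position 6 ('b'): continues run of 'b', length=4
  Position 7 ('c'): new char, reset run to 1
Longest run: 'b' with length 4

4


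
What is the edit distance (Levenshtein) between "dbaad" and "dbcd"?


Computing edit distance: "dbaad" -> "dbcd"
DP table:
           d    b    c    d
      0    1    2    3    4
  d   1    0    1    2    3
  b   2    1    0    1    2
  a   3    2    1    1    2
  a   4    3    2    2    2
  d   5    4    3    3    2
Edit distance = dp[5][4] = 2

2


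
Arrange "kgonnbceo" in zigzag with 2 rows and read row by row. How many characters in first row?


Zigzag "kgonnbceo" into 2 rows:
Placing characters:
  'k' => row 0
  'g' => row 1
  'o' => row 0
  'n' => row 1
  'n' => row 0
  'b' => row 1
  'c' => row 0
  'e' => row 1
  'o' => row 0
Rows:
  Row 0: "konco"
  Row 1: "gnbe"
First row length: 5

5


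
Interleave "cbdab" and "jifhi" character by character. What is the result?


Interleaving "cbdab" and "jifhi":
  Position 0: 'c' from first, 'j' from second => "cj"
  Position 1: 'b' from first, 'i' from second => "bi"
  Position 2: 'd' from first, 'f' from second => "df"
  Position 3: 'a' from first, 'h' from second => "ah"
  Position 4: 'b' from first, 'i' from second => "bi"
Result: cjbidfahbi

cjbidfahbi


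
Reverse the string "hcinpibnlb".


Input: hcinpibnlb
Reading characters right to left:
  Position 9: 'b'
  Position 8: 'l'
  Position 7: 'n'
  Position 6: 'b'
  Position 5: 'i'
  Position 4: 'p'
  Position 3: 'n'
  Position 2: 'i'
  Position 1: 'c'
  Position 0: 'h'
Reversed: blnbipnich

blnbipnich


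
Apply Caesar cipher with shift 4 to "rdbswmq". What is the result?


Caesar cipher: shift "rdbswmq" by 4
  'r' (pos 17) + 4 = pos 21 = 'v'
  'd' (pos 3) + 4 = pos 7 = 'h'
  'b' (pos 1) + 4 = pos 5 = 'f'
  's' (pos 18) + 4 = pos 22 = 'w'
  'w' (pos 22) + 4 = pos 0 = 'a'
  'm' (pos 12) + 4 = pos 16 = 'q'
  'q' (pos 16) + 4 = pos 20 = 'u'
Result: vhfwaqu

vhfwaqu


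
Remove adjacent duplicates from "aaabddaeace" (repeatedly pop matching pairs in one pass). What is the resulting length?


Input: aaabddaeace
Stack-based adjacent duplicate removal:
  Read 'a': push. Stack: a
  Read 'a': matches stack top 'a' => pop. Stack: (empty)
  Read 'a': push. Stack: a
  Read 'b': push. Stack: ab
  Read 'd': push. Stack: abd
  Read 'd': matches stack top 'd' => pop. Stack: ab
  Read 'a': push. Stack: aba
  Read 'e': push. Stack: abae
  Read 'a': push. Stack: abaea
  Read 'c': push. Stack: abaeac
  Read 'e': push. Stack: abaeace
Final stack: "abaeace" (length 7)

7


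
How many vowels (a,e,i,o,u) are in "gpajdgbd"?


Input: gpajdgbd
Checking each character:
  'g' at position 0: consonant
  'p' at position 1: consonant
  'a' at position 2: vowel (running total: 1)
  'j' at position 3: consonant
  'd' at position 4: consonant
  'g' at position 5: consonant
  'b' at position 6: consonant
  'd' at position 7: consonant
Total vowels: 1

1


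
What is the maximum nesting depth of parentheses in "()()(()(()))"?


Input: "()()(()(()))"
Tracking depth:
  Position 0 '(': depth becomes 1
  Position 1 ')': depth becomes 0
  Position 2 '(': depth becomes 1
  Position 3 ')': depth becomes 0
  Position 4 '(': depth becomes 1
  Position 5 '(': depth becomes 2
  Position 6 ')': depth becomes 1
  Position 7 '(': depth becomes 2
  Position 8 '(': depth becomes 3
  Position 9 ')': depth becomes 2
  Position 10 ')': depth becomes 1
  Position 11 ')': depth becomes 0
Maximum depth reached: 3

3


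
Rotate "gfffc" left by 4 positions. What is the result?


Input: "gfffc", rotate left by 4
First 4 characters: "gfff"
Remaining characters: "c"
Concatenate remaining + first: "c" + "gfff" = "cgfff"

cgfff


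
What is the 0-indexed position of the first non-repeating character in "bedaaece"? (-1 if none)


Input: bedaaece
Character frequencies:
  'a': 2
  'b': 1
  'c': 1
  'd': 1
  'e': 3
Scanning left to right for freq == 1:
  Position 0 ('b'): unique! => answer = 0

0


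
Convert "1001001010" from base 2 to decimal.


Input: "1001001010" in base 2
Positional expansion:
  Digit '1' (value 1) x 2^9 = 512
  Digit '0' (value 0) x 2^8 = 0
  Digit '0' (value 0) x 2^7 = 0
  Digit '1' (value 1) x 2^6 = 64
  Digit '0' (value 0) x 2^5 = 0
  Digit '0' (value 0) x 2^4 = 0
  Digit '1' (value 1) x 2^3 = 8
  Digit '0' (value 0) x 2^2 = 0
  Digit '1' (value 1) x 2^1 = 2
  Digit '0' (value 0) x 2^0 = 0
Sum = 586

586


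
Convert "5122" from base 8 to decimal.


Input: "5122" in base 8
Positional expansion:
  Digit '5' (value 5) x 8^3 = 2560
  Digit '1' (value 1) x 8^2 = 64
  Digit '2' (value 2) x 8^1 = 16
  Digit '2' (value 2) x 8^0 = 2
Sum = 2642

2642


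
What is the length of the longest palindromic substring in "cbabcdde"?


Input: "cbabcdde"
Checking substrings for palindromes:
  [0:5] "cbabc" (len 5) => palindrome
  [1:4] "bab" (len 3) => palindrome
  [5:7] "dd" (len 2) => palindrome
Longest palindromic substring: "cbabc" with length 5

5


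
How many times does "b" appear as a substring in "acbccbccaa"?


Searching for "b" in "acbccbccaa"
Scanning each position:
  Position 0: "a" => no
  Position 1: "c" => no
  Position 2: "b" => MATCH
  Position 3: "c" => no
  Position 4: "c" => no
  Position 5: "b" => MATCH
  Position 6: "c" => no
  Position 7: "c" => no
  Position 8: "a" => no
  Position 9: "a" => no
Total occurrences: 2

2


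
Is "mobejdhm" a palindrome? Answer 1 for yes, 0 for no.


Input: mobejdhm
Reversed: mhdjebom
  Compare pos 0 ('m') with pos 7 ('m'): match
  Compare pos 1 ('o') with pos 6 ('h'): MISMATCH
  Compare pos 2 ('b') with pos 5 ('d'): MISMATCH
  Compare pos 3 ('e') with pos 4 ('j'): MISMATCH
Result: not a palindrome

0


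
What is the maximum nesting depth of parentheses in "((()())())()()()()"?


Input: "((()())())()()()()"
Tracking depth:
  Position 0 '(': depth becomes 1
  Position 1 '(': depth becomes 2
  Position 2 '(': depth becomes 3
  Position 3 ')': depth becomes 2
  Position 4 '(': depth becomes 3
  Position 5 ')': depth becomes 2
  Position 6 ')': depth becomes 1
  Position 7 '(': depth becomes 2
  Position 8 ')': depth becomes 1
  Position 9 ')': depth becomes 0
  Position 10 '(': depth becomes 1
  Position 11 ')': depth becomes 0
  Position 12 '(': depth becomes 1
  Position 13 ')': depth becomes 0
  Position 14 '(': depth becomes 1
  Position 15 ')': depth becomes 0
  Position 16 '(': depth becomes 1
  Position 17 ')': depth becomes 0
Maximum depth reached: 3

3


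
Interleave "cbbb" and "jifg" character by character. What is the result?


Interleaving "cbbb" and "jifg":
  Position 0: 'c' from first, 'j' from second => "cj"
  Position 1: 'b' from first, 'i' from second => "bi"
  Position 2: 'b' from first, 'f' from second => "bf"
  Position 3: 'b' from first, 'g' from second => "bg"
Result: cjbibfbg

cjbibfbg


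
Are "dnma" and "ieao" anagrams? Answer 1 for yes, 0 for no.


Strings: "dnma", "ieao"
Sorted first:  admn
Sorted second: aeio
Differ at position 1: 'd' vs 'e' => not anagrams

0


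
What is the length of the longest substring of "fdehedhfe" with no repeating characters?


Input: "fdehedhfe"
Sliding window (track last position of each char):
  Position 0 ('f'): window [0,0] length 1 -- new best
  Position 1 ('d'): window [0,1] length 2 -- new best
  Position 2 ('e'): window [0,2] length 3 -- new best
  Position 3 ('h'): window [0,3] length 4 -- new best
  Position 4 ('e'): repeat (last at 2), move window start to 3
  Position 4 ('e'): window [3,4] length 2
  Position 5 ('d'): window [3,5] length 3
  Position 6 ('h'): repeat (last at 3), move window start to 4
  Position 6 ('h'): window [4,6] length 3
  Position 7 ('f'): window [4,7] length 4
  Position 8 ('e'): repeat (last at 4), move window start to 5
  Position 8 ('e'): window [5,8] length 4
Longest substring with no repeats: "fdeh" with length 4

4


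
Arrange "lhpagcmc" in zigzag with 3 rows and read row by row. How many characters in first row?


Zigzag "lhpagcmc" into 3 rows:
Placing characters:
  'l' => row 0
  'h' => row 1
  'p' => row 2
  'a' => row 1
  'g' => row 0
  'c' => row 1
  'm' => row 2
  'c' => row 1
Rows:
  Row 0: "lg"
  Row 1: "hacc"
  Row 2: "pm"
First row length: 2

2


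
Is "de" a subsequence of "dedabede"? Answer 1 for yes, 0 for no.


Check if "de" is a subsequence of "dedabede"
Greedy scan:
  Position 0 ('d'): matches sub[0] = 'd'
  Position 1 ('e'): matches sub[1] = 'e'
  Position 2 ('d'): no match needed
  Position 3 ('a'): no match needed
  Position 4 ('b'): no match needed
  Position 5 ('e'): no match needed
  Position 6 ('d'): no match needed
  Position 7 ('e'): no match needed
All 2 characters matched => is a subsequence

1


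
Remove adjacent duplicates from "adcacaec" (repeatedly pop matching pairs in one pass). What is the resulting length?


Input: adcacaec
Stack-based adjacent duplicate removal:
  Read 'a': push. Stack: a
  Read 'd': push. Stack: ad
  Read 'c': push. Stack: adc
  Read 'a': push. Stack: adca
  Read 'c': push. Stack: adcac
  Read 'a': push. Stack: adcaca
  Read 'e': push. Stack: adcacae
  Read 'c': push. Stack: adcacaec
Final stack: "adcacaec" (length 8)

8


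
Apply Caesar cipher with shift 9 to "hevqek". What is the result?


Caesar cipher: shift "hevqek" by 9
  'h' (pos 7) + 9 = pos 16 = 'q'
  'e' (pos 4) + 9 = pos 13 = 'n'
  'v' (pos 21) + 9 = pos 4 = 'e'
  'q' (pos 16) + 9 = pos 25 = 'z'
  'e' (pos 4) + 9 = pos 13 = 'n'
  'k' (pos 10) + 9 = pos 19 = 't'
Result: qneznt

qneznt


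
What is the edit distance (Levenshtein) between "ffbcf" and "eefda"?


Computing edit distance: "ffbcf" -> "eefda"
DP table:
           e    e    f    d    a
      0    1    2    3    4    5
  f   1    1    2    2    3    4
  f   2    2    2    2    3    4
  b   3    3    3    3    3    4
  c   4    4    4    4    4    4
  f   5    5    5    4    5    5
Edit distance = dp[5][5] = 5

5


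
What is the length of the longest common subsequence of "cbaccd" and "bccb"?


LCS of "cbaccd" and "bccb"
DP table:
           b    c    c    b
      0    0    0    0    0
  c   0    0    1    1    1
  b   0    1    1    1    2
  a   0    1    1    1    2
  c   0    1    2    2    2
  c   0    1    2    3    3
  d   0    1    2    3    3
LCS length = dp[6][4] = 3

3


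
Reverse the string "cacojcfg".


Input: cacojcfg
Reading characters right to left:
  Position 7: 'g'
  Position 6: 'f'
  Position 5: 'c'
  Position 4: 'j'
  Position 3: 'o'
  Position 2: 'c'
  Position 1: 'a'
  Position 0: 'c'
Reversed: gfcjocac

gfcjocac


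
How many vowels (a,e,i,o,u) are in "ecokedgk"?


Input: ecokedgk
Checking each character:
  'e' at position 0: vowel (running total: 1)
  'c' at position 1: consonant
  'o' at position 2: vowel (running total: 2)
  'k' at position 3: consonant
  'e' at position 4: vowel (running total: 3)
  'd' at position 5: consonant
  'g' at position 6: consonant
  'k' at position 7: consonant
Total vowels: 3

3


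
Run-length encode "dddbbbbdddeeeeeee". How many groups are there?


Input: dddbbbbdddeeeeeee
Scanning for consecutive runs:
  Group 1: 'd' x 3 (positions 0-2)
  Group 2: 'b' x 4 (positions 3-6)
  Group 3: 'd' x 3 (positions 7-9)
  Group 4: 'e' x 7 (positions 10-16)
Total groups: 4

4


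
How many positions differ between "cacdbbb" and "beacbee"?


Comparing "cacdbbb" and "beacbee" position by position:
  Position 0: 'c' vs 'b' => DIFFER
  Position 1: 'a' vs 'e' => DIFFER
  Position 2: 'c' vs 'a' => DIFFER
  Position 3: 'd' vs 'c' => DIFFER
  Position 4: 'b' vs 'b' => same
  Position 5: 'b' vs 'e' => DIFFER
  Position 6: 'b' vs 'e' => DIFFER
Positions that differ: 6

6


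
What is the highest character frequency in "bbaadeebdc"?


Input: bbaadeebdc
Character counts:
  'a': 2
  'b': 3
  'c': 1
  'd': 2
  'e': 2
Maximum frequency: 3

3


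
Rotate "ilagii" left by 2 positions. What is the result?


Input: "ilagii", rotate left by 2
First 2 characters: "il"
Remaining characters: "agii"
Concatenate remaining + first: "agii" + "il" = "agiiil"

agiiil


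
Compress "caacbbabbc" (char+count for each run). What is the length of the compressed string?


Input: caacbbabbc
Runs:
  'c' x 1 => "c1"
  'a' x 2 => "a2"
  'c' x 1 => "c1"
  'b' x 2 => "b2"
  'a' x 1 => "a1"
  'b' x 2 => "b2"
  'c' x 1 => "c1"
Compressed: "c1a2c1b2a1b2c1"
Compressed length: 14

14


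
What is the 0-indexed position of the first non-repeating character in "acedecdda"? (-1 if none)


Input: acedecdda
Character frequencies:
  'a': 2
  'c': 2
  'd': 3
  'e': 2
Scanning left to right for freq == 1:
  Position 0 ('a'): freq=2, skip
  Position 1 ('c'): freq=2, skip
  Position 2 ('e'): freq=2, skip
  Position 3 ('d'): freq=3, skip
  Position 4 ('e'): freq=2, skip
  Position 5 ('c'): freq=2, skip
  Position 6 ('d'): freq=3, skip
  Position 7 ('d'): freq=3, skip
  Position 8 ('a'): freq=2, skip
  No unique character found => answer = -1

-1


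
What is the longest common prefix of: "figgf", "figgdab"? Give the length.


Words: figgf, figgdab
  Position 0: all 'f' => match
  Position 1: all 'i' => match
  Position 2: all 'g' => match
  Position 3: all 'g' => match
  Position 4: ('f', 'd') => mismatch, stop
LCP = "figg" (length 4)

4


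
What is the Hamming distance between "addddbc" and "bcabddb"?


Comparing "addddbc" and "bcabddb" position by position:
  Position 0: 'a' vs 'b' => differ
  Position 1: 'd' vs 'c' => differ
  Position 2: 'd' vs 'a' => differ
  Position 3: 'd' vs 'b' => differ
  Position 4: 'd' vs 'd' => same
  Position 5: 'b' vs 'd' => differ
  Position 6: 'c' vs 'b' => differ
Total differences (Hamming distance): 6

6


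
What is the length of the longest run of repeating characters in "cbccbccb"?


Input: "cbccbccb"
Scanning for longest run:
  Position 1 ('b'): new char, reset run to 1
  Position 2 ('c'): new char, reset run to 1
  Position 3 ('c'): continues run of 'c', length=2
  Position 4 ('b'): new char, reset run to 1
  Position 5 ('c'): new char, reset run to 1
  Position 6 ('c'): continues run of 'c', length=2
  Position 7 ('b'): new char, reset run to 1
Longest run: 'c' with length 2

2


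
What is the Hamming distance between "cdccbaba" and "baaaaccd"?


Comparing "cdccbaba" and "baaaaccd" position by position:
  Position 0: 'c' vs 'b' => differ
  Position 1: 'd' vs 'a' => differ
  Position 2: 'c' vs 'a' => differ
  Position 3: 'c' vs 'a' => differ
  Position 4: 'b' vs 'a' => differ
  Position 5: 'a' vs 'c' => differ
  Position 6: 'b' vs 'c' => differ
  Position 7: 'a' vs 'd' => differ
Total differences (Hamming distance): 8

8


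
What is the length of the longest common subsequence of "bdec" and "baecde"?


LCS of "bdec" and "baecde"
DP table:
           b    a    e    c    d    e
      0    0    0    0    0    0    0
  b   0    1    1    1    1    1    1
  d   0    1    1    1    1    2    2
  e   0    1    1    2    2    2    3
  c   0    1    1    2    3    3    3
LCS length = dp[4][6] = 3

3


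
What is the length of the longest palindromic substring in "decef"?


Input: "decef"
Checking substrings for palindromes:
  [1:4] "ece" (len 3) => palindrome
Longest palindromic substring: "ece" with length 3

3


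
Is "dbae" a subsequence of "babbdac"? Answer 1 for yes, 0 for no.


Check if "dbae" is a subsequence of "babbdac"
Greedy scan:
  Position 0 ('b'): no match needed
  Position 1 ('a'): no match needed
  Position 2 ('b'): no match needed
  Position 3 ('b'): no match needed
  Position 4 ('d'): matches sub[0] = 'd'
  Position 5 ('a'): no match needed
  Position 6 ('c'): no match needed
Only matched 1/4 characters => not a subsequence

0


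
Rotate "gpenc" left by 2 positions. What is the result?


Input: "gpenc", rotate left by 2
First 2 characters: "gp"
Remaining characters: "enc"
Concatenate remaining + first: "enc" + "gp" = "encgp"

encgp


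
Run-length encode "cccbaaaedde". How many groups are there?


Input: cccbaaaedde
Scanning for consecutive runs:
  Group 1: 'c' x 3 (positions 0-2)
  Group 2: 'b' x 1 (positions 3-3)
  Group 3: 'a' x 3 (positions 4-6)
  Group 4: 'e' x 1 (positions 7-7)
  Group 5: 'd' x 2 (positions 8-9)
  Group 6: 'e' x 1 (positions 10-10)
Total groups: 6

6


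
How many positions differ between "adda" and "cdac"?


Comparing "adda" and "cdac" position by position:
  Position 0: 'a' vs 'c' => DIFFER
  Position 1: 'd' vs 'd' => same
  Position 2: 'd' vs 'a' => DIFFER
  Position 3: 'a' vs 'c' => DIFFER
Positions that differ: 3

3


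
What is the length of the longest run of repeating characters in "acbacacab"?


Input: "acbacacab"
Scanning for longest run:
  Position 1 ('c'): new char, reset run to 1
  Position 2 ('b'): new char, reset run to 1
  Position 3 ('a'): new char, reset run to 1
  Position 4 ('c'): new char, reset run to 1
  Position 5 ('a'): new char, reset run to 1
  Position 6 ('c'): new char, reset run to 1
  Position 7 ('a'): new char, reset run to 1
  Position 8 ('b'): new char, reset run to 1
Longest run: 'a' with length 1

1


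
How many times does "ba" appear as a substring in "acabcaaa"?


Searching for "ba" in "acabcaaa"
Scanning each position:
  Position 0: "ac" => no
  Position 1: "ca" => no
  Position 2: "ab" => no
  Position 3: "bc" => no
  Position 4: "ca" => no
  Position 5: "aa" => no
  Position 6: "aa" => no
Total occurrences: 0

0


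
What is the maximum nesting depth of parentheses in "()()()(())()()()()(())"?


Input: "()()()(())()()()()(())"
Tracking depth:
  Position 0 '(': depth becomes 1
  Position 1 ')': depth becomes 0
  Position 2 '(': depth becomes 1
  Position 3 ')': depth becomes 0
  Position 4 '(': depth becomes 1
  Position 5 ')': depth becomes 0
  Position 6 '(': depth becomes 1
  Position 7 '(': depth becomes 2
  Position 8 ')': depth becomes 1
  Position 9 ')': depth becomes 0
  Position 10 '(': depth becomes 1
  Position 11 ')': depth becomes 0
  Position 12 '(': depth becomes 1
  Position 13 ')': depth becomes 0
  Position 14 '(': depth becomes 1
  Position 15 ')': depth becomes 0
  Position 16 '(': depth becomes 1
  Position 17 ')': depth becomes 0
  Position 18 '(': depth becomes 1
  Position 19 '(': depth becomes 2
  Position 20 ')': depth becomes 1
  Position 21 ')': depth becomes 0
Maximum depth reached: 2

2


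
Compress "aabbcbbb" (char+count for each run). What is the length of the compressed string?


Input: aabbcbbb
Runs:
  'a' x 2 => "a2"
  'b' x 2 => "b2"
  'c' x 1 => "c1"
  'b' x 3 => "b3"
Compressed: "a2b2c1b3"
Compressed length: 8

8


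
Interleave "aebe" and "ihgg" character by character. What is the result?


Interleaving "aebe" and "ihgg":
  Position 0: 'a' from first, 'i' from second => "ai"
  Position 1: 'e' from first, 'h' from second => "eh"
  Position 2: 'b' from first, 'g' from second => "bg"
  Position 3: 'e' from first, 'g' from second => "eg"
Result: aiehbgeg

aiehbgeg


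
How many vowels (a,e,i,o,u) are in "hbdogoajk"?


Input: hbdogoajk
Checking each character:
  'h' at position 0: consonant
  'b' at position 1: consonant
  'd' at position 2: consonant
  'o' at position 3: vowel (running total: 1)
  'g' at position 4: consonant
  'o' at position 5: vowel (running total: 2)
  'a' at position 6: vowel (running total: 3)
  'j' at position 7: consonant
  'k' at position 8: consonant
Total vowels: 3

3


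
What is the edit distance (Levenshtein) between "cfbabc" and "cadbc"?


Computing edit distance: "cfbabc" -> "cadbc"
DP table:
           c    a    d    b    c
      0    1    2    3    4    5
  c   1    0    1    2    3    4
  f   2    1    1    2    3    4
  b   3    2    2    2    2    3
  a   4    3    2    3    3    3
  b   5    4    3    3    3    4
  c   6    5    4    4    4    3
Edit distance = dp[6][5] = 3

3
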